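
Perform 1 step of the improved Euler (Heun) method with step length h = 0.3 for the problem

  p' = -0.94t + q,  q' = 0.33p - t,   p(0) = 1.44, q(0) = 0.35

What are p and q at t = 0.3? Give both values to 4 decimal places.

Heun on (p,q): k1 = f(t_n, state_n); k2 = f(t_n + h, state_n + h·k1); state_{n+1} = state_n + (h/2)·(k1 + k2).
0.000000: (1.440000, 0.350000)
  k1 = (0.350000, 0.475200)
  predictor → (1.545000, 0.492560)
  k2 = (0.210560, 0.209850)
  → (1.524084, 0.452757)
(p(0.3), q(0.3)) ≈ (1.5241, 0.4528)

1.5241, 0.4528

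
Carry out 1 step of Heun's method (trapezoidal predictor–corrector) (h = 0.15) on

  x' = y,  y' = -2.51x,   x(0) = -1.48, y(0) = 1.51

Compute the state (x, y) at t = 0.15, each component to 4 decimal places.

Heun on (x,y): k1 = f(t_n, state_n); k2 = f(t_n + h, state_n + h·k1); state_{n+1} = state_n + (h/2)·(k1 + k2).
0.000000: (-1.480000, 1.510000)
  k1 = (1.510000, 3.714800)
  predictor → (-1.253500, 2.067220)
  k2 = (2.067220, 3.146285)
  → (-1.211709, 2.024581)
(x(0.15), y(0.15)) ≈ (-1.2117, 2.0246)

-1.2117, 2.0246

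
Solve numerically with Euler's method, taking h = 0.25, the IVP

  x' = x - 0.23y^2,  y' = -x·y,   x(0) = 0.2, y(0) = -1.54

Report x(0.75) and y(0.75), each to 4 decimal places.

-0.0925, -1.4147

Euler on (x,y): x_{n+1} = x_n + h·x', y_{n+1} = y_n + h·y'.
0.000000: (0.200000, -1.540000); f=(-0.345468, 0.308000) → (0.113633, -1.463000)
0.250000: (0.113633, -1.463000); f=(-0.378652, 0.166245) → (0.018970, -1.421439)
0.500000: (0.018970, -1.421439); f=(-0.445742, 0.026965) → (-0.092466, -1.414698)
(x(0.75), y(0.75)) ≈ (-0.0925, -1.4147)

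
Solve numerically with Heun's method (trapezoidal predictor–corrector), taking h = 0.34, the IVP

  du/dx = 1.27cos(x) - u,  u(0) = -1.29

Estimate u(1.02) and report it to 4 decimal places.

Heun: k1 = f(x_n, u_n); k2 = f(x_n + h, u_n + h·k1); u_{n+1} = u_n + (h/2)·(k1 + k2).
x=0.000000, u=-1.290000:
  k1 = f(0.000000, -1.290000) = 2.560000
  k2 = f(0.340000, -0.419600) = 1.616898
  u ← -1.290000 + (0.34/2)·(2.560000 + 1.616898) = -0.579927
x=0.340000, u=-0.579927:
  k1 = f(0.340000, -0.579927) = 1.777226
  k2 = f(0.680000, 0.024329) = 0.963188
  u ← -0.579927 + (0.34/2)·(1.777226 + 0.963188) = -0.114057
x=0.680000, u=-0.114057:
  k1 = f(0.680000, -0.114057) = 1.101574
  k2 = f(1.020000, 0.260478) = 0.404196
  u ← -0.114057 + (0.34/2)·(1.101574 + 0.404196) = 0.141924
u(1.02) ≈ 0.1419

0.1419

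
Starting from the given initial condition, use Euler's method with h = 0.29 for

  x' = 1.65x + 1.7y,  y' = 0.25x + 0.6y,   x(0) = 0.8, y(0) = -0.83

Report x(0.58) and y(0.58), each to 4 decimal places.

0.6920, -1.0198

Euler on (x,y): x_{n+1} = x_n + h·x', y_{n+1} = y_n + h·y'.
0.000000: (0.800000, -0.830000); f=(-0.091000, -0.298000) → (0.773610, -0.916420)
0.290000: (0.773610, -0.916420); f=(-0.281457, -0.356449) → (0.691987, -1.019790)
(x(0.58), y(0.58)) ≈ (0.6920, -1.0198)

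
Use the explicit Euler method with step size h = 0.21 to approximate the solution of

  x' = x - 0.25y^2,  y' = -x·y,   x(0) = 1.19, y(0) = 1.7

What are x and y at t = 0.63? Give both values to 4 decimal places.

1.7373, 0.6424

Euler on (x,y): x_{n+1} = x_n + h·x', y_{n+1} = y_n + h·y'.
0.000000: (1.190000, 1.700000); f=(0.467500, -2.023000) → (1.288175, 1.275170)
0.210000: (1.288175, 1.275170); f=(0.881660, -1.642642) → (1.473324, 0.930215)
0.420000: (1.473324, 0.930215); f=(1.256999, -1.370508) → (1.737293, 0.642408)
(x(0.63), y(0.63)) ≈ (1.7373, 0.6424)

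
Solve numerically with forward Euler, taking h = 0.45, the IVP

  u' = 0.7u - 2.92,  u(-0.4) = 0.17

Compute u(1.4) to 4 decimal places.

-7.7937

Euler: u_{n+1} = u_n + h·f(t_n, u_n).
t=-0.400000, u=0.170000: f=-2.801000 → u ← 0.170000 + 0.45·(-2.801000) = -1.090450
t=0.050000, u=-1.090450: f=-3.683315 → u ← -1.090450 + 0.45·(-3.683315) = -2.747942
t=0.500000, u=-2.747942: f=-4.843559 → u ← -2.747942 + 0.45·(-4.843559) = -4.927543
t=0.950000, u=-4.927543: f=-6.369280 → u ← -4.927543 + 0.45·(-6.369280) = -7.793720
u(1.4) ≈ -7.7937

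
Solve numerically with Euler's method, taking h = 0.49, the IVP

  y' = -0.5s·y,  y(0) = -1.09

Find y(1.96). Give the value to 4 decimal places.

-0.4664

Euler: y_{n+1} = y_n + h·f(s_n, y_n).
s=0.000000, y=-1.090000: f=0.000000 → y ← -1.090000 + 0.49·0.000000 = -1.090000
s=0.490000, y=-1.090000: f=0.267050 → y ← -1.090000 + 0.49·0.267050 = -0.959146
s=0.980000, y=-0.959146: f=0.469981 → y ← -0.959146 + 0.49·0.469981 = -0.728855
s=1.470000, y=-0.728855: f=0.535708 → y ← -0.728855 + 0.49·0.535708 = -0.466358
y(1.96) ≈ -0.4664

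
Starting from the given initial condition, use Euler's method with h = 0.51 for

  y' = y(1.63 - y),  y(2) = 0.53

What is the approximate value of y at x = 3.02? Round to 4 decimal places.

1.1660

Euler: y_{n+1} = y_n + h·f(x_n, y_n).
x=2.000000, y=0.530000: f=0.583000 → y ← 0.530000 + 0.51·0.583000 = 0.827330
x=2.510000, y=0.827330: f=0.664073 → y ← 0.827330 + 0.51·0.664073 = 1.166007
y(3.02) ≈ 1.1660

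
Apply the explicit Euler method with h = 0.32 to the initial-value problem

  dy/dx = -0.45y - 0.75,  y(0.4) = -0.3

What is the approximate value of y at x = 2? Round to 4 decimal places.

Euler: y_{n+1} = y_n + h·f(x_n, y_n).
x=0.400000, y=-0.300000: f=-0.615000 → y ← -0.300000 + 0.32·(-0.615000) = -0.496800
x=0.720000, y=-0.496800: f=-0.526440 → y ← -0.496800 + 0.32·(-0.526440) = -0.665261
x=1.040000, y=-0.665261: f=-0.450633 → y ← -0.665261 + 0.32·(-0.450633) = -0.809463
x=1.360000, y=-0.809463: f=-0.385742 → y ← -0.809463 + 0.32·(-0.385742) = -0.932901
x=1.680000, y=-0.932901: f=-0.330195 → y ← -0.932901 + 0.32·(-0.330195) = -1.038563
y(2) ≈ -1.0386

-1.0386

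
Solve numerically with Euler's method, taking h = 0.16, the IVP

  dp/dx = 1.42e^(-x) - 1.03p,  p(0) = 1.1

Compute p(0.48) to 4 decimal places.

Euler: p_{n+1} = p_n + h·f(x_n, p_n).
x=0.000000, p=1.100000: f=0.287000 → p ← 1.100000 + 0.16·0.287000 = 1.145920
x=0.160000, p=1.145920: f=0.029747 → p ← 1.145920 + 0.16·0.029747 = 1.150679
x=0.320000, p=1.150679: f=-0.154068 → p ← 1.150679 + 0.16·(-0.154068) = 1.126029
p(0.48) ≈ 1.1260

1.1260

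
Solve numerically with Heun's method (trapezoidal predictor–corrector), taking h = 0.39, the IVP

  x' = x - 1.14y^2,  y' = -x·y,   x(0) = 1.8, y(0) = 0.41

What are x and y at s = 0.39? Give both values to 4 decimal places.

2.5836, 0.2083

Heun on (x,y): k1 = f(s_n, state_n); k2 = f(s_n + h, state_n + h·k1); state_{n+1} = state_n + (h/2)·(k1 + k2).
0.000000: (1.800000, 0.410000)
  k1 = (1.608366, -0.738000)
  predictor → (2.427263, 0.122180)
  k2 = (2.410245, -0.296563)
  → (2.583629, 0.208260)
(x(0.39), y(0.39)) ≈ (2.5836, 0.2083)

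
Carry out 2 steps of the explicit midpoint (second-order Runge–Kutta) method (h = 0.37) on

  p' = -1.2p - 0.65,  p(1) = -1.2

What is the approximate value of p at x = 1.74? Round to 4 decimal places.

Midpoint: k1 = f(x_n, p_n); k2 = f(x_n + h/2, p_n + (h/2)·k1); p_{n+1} = p_n + h·k2.
x=1.000000, p=-1.200000:
  k1 = f(1.000000, -1.200000) = 0.790000
  k2 = f(1.185000, -1.053850) = 0.614620
  p ← -1.200000 + 0.37·0.614620 = -0.972591
x=1.370000, p=-0.972591:
  k1 = f(1.370000, -0.972591) = 0.517109
  k2 = f(1.555000, -0.876925) = 0.402311
  p ← -0.972591 + 0.37·0.402311 = -0.823736
p(1.74) ≈ -0.8237

-0.8237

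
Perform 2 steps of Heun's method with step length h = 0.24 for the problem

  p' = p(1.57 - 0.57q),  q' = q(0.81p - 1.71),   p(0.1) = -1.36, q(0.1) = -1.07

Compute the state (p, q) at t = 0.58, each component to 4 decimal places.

Heun on (p,q): k1 = f(t_n, state_n); k2 = f(t_n + h, state_n + h·k1); state_{n+1} = state_n + (h/2)·(k1 + k2).
0.100000: (-1.360000, -1.070000)
  k1 = (-2.964664, 3.008412)
  predictor → (-2.071519, -0.347981)
  k2 = (-3.663170, 1.178936)
  → (-2.155340, -0.567518)
0.340000: (-2.155340, -0.567518)
  k1 = (-4.081105, 1.961244)
  predictor → (-3.134805, -0.096820)
  k2 = (-5.094645, 0.411405)
  → (-3.256430, -0.282800)
(p(0.58), q(0.58)) ≈ (-3.2564, -0.2828)

-3.2564, -0.2828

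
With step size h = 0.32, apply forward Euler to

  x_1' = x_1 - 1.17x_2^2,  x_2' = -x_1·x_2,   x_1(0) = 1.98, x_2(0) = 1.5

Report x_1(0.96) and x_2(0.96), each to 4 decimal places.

2.9156, 0.0686

Euler on (x_1,x_2): x_1_{n+1} = x_1_n + h·x_1', x_2_{n+1} = x_2_n + h·x_2'.
0.000000: (1.980000, 1.500000); f=(-0.652500, -2.970000) → (1.771200, 0.549600)
0.320000: (1.771200, 0.549600); f=(1.417790, -0.973452) → (2.224893, 0.238096)
0.640000: (2.224893, 0.238096); f=(2.158566, -0.529737) → (2.915634, 0.068580)
(x_1(0.96), x_2(0.96)) ≈ (2.9156, 0.0686)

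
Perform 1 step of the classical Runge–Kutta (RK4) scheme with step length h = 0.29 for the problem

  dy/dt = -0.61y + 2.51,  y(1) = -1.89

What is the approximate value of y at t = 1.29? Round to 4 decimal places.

RK4: k1 = f(t_n, y_n); k2 = f(t_n + h/2, y_n + (h/2)·k1); k3 = f(t_n + h/2, y_n + (h/2)·k2); k4 = f(t_n + h, y_n + h·k3); y_{n+1} = y_n + (h/6)·(k1 + 2k2 + 2k3 + k4).
t=1.000000, y=-1.890000:
  k1 = f(1.000000, -1.890000) = 3.662900
  k2 = f(1.145000, -1.358880) = 3.338916
  k3 = f(1.145000, -1.405857) = 3.367573
  k4 = f(1.290000, -0.913404) = 3.067176
  y ← -1.890000 + (0.29/6)·(k1 + 2k2 + 2k3 + k4) = -0.916419
y(1.29) ≈ -0.9164

-0.9164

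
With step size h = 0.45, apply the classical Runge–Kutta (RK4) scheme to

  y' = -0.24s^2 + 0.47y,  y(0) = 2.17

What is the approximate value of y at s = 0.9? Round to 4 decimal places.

RK4: k1 = f(s_n, y_n); k2 = f(s_n + h/2, y_n + (h/2)·k1); k3 = f(s_n + h/2, y_n + (h/2)·k2); k4 = f(s_n + h, y_n + h·k3); y_{n+1} = y_n + (h/6)·(k1 + 2k2 + 2k3 + k4).
s=0.000000, y=2.170000:
  k1 = f(0.000000, 2.170000) = 1.019900
  k2 = f(0.225000, 2.399477) = 1.115604
  k3 = f(0.225000, 2.421011) = 1.125725
  k4 = f(0.450000, 2.676576) = 1.209391
  y ← 2.170000 + (0.45/6)·(k1 + 2k2 + 2k3 + k4) = 2.673396
s=0.450000, y=2.673396:
  k1 = f(0.450000, 2.673396) = 1.207896
  k2 = f(0.675000, 2.945173) = 1.274881
  k3 = f(0.675000, 2.960245) = 1.281965
  k4 = f(0.900000, 3.250280) = 1.333232
  y ← 2.673396 + (0.45/6)·(k1 + 2k2 + 2k3 + k4) = 3.247508
y(0.9) ≈ 3.2475

3.2475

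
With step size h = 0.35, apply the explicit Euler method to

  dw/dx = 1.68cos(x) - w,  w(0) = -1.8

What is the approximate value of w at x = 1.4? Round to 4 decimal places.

Euler: w_{n+1} = w_n + h·f(x_n, w_n).
x=0.000000, w=-1.800000: f=3.480000 → w ← -1.800000 + 0.35·3.480000 = -0.582000
x=0.350000, w=-0.582000: f=2.160146 → w ← -0.582000 + 0.35·2.160146 = 0.174051
x=0.700000, w=0.174051: f=1.110884 → w ← 0.174051 + 0.35·1.110884 = 0.562860
x=1.050000, w=0.562860: f=0.273059 → w ← 0.562860 + 0.35·0.273059 = 0.658431
w(1.4) ≈ 0.6584

0.6584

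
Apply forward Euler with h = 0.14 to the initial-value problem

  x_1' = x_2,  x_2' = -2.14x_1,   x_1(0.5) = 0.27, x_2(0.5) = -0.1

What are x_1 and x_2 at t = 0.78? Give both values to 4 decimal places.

Euler on (x_1,x_2): x_1_{n+1} = x_1_n + h·x_1', x_2_{n+1} = x_2_n + h·x_2'.
0.500000: (0.270000, -0.100000); f=(-0.100000, -0.577800) → (0.256000, -0.180892)
0.640000: (0.256000, -0.180892); f=(-0.180892, -0.547840) → (0.230675, -0.257590)
(x_1(0.78), x_2(0.78)) ≈ (0.2307, -0.2576)

0.2307, -0.2576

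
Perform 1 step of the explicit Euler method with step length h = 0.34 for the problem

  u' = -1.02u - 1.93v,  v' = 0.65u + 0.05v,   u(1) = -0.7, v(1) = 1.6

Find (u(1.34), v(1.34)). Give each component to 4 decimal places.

Euler on (u,v): u_{n+1} = u_n + h·u', v_{n+1} = v_n + h·v'.
1.000000: (-0.700000, 1.600000); f=(-2.374000, -0.375000) → (-1.507160, 1.472500)
(u(1.34), v(1.34)) ≈ (-1.5072, 1.4725)

-1.5072, 1.4725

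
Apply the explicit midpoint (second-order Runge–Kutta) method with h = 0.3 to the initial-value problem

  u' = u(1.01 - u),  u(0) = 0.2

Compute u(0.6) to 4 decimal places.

Midpoint: k1 = f(x_n, u_n); k2 = f(x_n + h/2, u_n + (h/2)·k1); u_{n+1} = u_n + h·k2.
x=0.000000, u=0.200000:
  k1 = f(0.000000, 0.200000) = 0.162000
  k2 = f(0.150000, 0.224300) = 0.176233
  u ← 0.200000 + 0.3·0.176233 = 0.252870
x=0.300000, u=0.252870:
  k1 = f(0.300000, 0.252870) = 0.191455
  k2 = f(0.450000, 0.281588) = 0.205112
  u ← 0.252870 + 0.3·0.205112 = 0.314403
u(0.6) ≈ 0.3144

0.3144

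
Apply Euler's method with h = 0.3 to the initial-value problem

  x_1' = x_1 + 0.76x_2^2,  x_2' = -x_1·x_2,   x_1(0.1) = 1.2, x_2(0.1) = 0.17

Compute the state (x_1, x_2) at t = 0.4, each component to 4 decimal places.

1.5666, 0.1088

Euler on (x_1,x_2): x_1_{n+1} = x_1_n + h·x_1', x_2_{n+1} = x_2_n + h·x_2'.
0.100000: (1.200000, 0.170000); f=(1.221964, -0.204000) → (1.566589, 0.108800)
(x_1(0.4), x_2(0.4)) ≈ (1.5666, 0.1088)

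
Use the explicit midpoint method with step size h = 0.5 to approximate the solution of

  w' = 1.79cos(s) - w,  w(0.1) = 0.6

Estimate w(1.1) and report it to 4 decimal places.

1.0267

Midpoint: k1 = f(s_n, w_n); k2 = f(s_n + h/2, w_n + (h/2)·k1); w_{n+1} = w_n + h·k2.
s=0.100000, w=0.600000:
  k1 = f(0.100000, 0.600000) = 1.181057
  k2 = f(0.350000, 0.895264) = 0.786213
  w ← 0.600000 + 0.5·0.786213 = 0.993106
s=0.600000, w=0.993106:
  k1 = f(0.600000, 0.993106) = 0.484244
  k2 = f(0.850000, 1.114167) = 0.067202
  w ← 0.993106 + 0.5·0.067202 = 1.026708
w(1.1) ≈ 1.0267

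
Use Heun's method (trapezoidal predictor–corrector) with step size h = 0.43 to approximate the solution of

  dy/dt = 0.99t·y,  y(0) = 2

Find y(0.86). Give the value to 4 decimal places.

2.8556

Heun: k1 = f(t_n, y_n); k2 = f(t_n + h, y_n + h·k1); y_{n+1} = y_n + (h/2)·(k1 + k2).
t=0.000000, y=2.000000:
  k1 = f(0.000000, 2.000000) = 0.000000
  k2 = f(0.430000, 2.000000) = 0.851400
  y ← 2.000000 + (0.43/2)·(0.000000 + 0.851400) = 2.183051
t=0.430000, y=2.183051:
  k1 = f(0.430000, 2.183051) = 0.929325
  k2 = f(0.860000, 2.582661) = 2.198877
  y ← 2.183051 + (0.43/2)·(0.929325 + 2.198877) = 2.855614
y(0.86) ≈ 2.8556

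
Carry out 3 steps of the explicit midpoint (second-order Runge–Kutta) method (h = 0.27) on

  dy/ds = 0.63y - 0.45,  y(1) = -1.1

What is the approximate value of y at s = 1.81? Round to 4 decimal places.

-2.3014

Midpoint: k1 = f(s_n, y_n); k2 = f(s_n + h/2, y_n + (h/2)·k1); y_{n+1} = y_n + h·k2.
s=1.000000, y=-1.100000:
  k1 = f(1.000000, -1.100000) = -1.143000
  k2 = f(1.135000, -1.254305) = -1.240212
  y ← -1.100000 + 0.27·(-1.240212) = -1.434857
s=1.270000, y=-1.434857:
  k1 = f(1.270000, -1.434857) = -1.353960
  k2 = f(1.405000, -1.617642) = -1.469114
  y ← -1.434857 + 0.27·(-1.469114) = -1.831518
s=1.540000, y=-1.831518:
  k1 = f(1.540000, -1.831518) = -1.603856
  k2 = f(1.675000, -2.048039) = -1.740264
  y ← -1.831518 + 0.27·(-1.740264) = -2.301390
y(1.81) ≈ -2.3014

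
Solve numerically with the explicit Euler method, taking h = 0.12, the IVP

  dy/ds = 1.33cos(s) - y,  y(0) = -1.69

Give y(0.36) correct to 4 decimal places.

-0.7336

Euler: y_{n+1} = y_n + h·f(s_n, y_n).
s=0.000000, y=-1.690000: f=3.020000 → y ← -1.690000 + 0.12·3.020000 = -1.327600
s=0.120000, y=-1.327600: f=2.648035 → y ← -1.327600 + 0.12·2.648035 = -1.009836
s=0.240000, y=-1.009836: f=2.301715 → y ← -1.009836 + 0.12·2.301715 = -0.733630
y(0.36) ≈ -0.7336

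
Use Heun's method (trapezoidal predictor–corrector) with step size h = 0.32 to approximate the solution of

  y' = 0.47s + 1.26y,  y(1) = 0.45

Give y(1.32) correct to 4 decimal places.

Heun: k1 = f(s_n, y_n); k2 = f(s_n + h, y_n + h·k1); y_{n+1} = y_n + (h/2)·(k1 + k2).
s=1.000000, y=0.450000:
  k1 = f(1.000000, 0.450000) = 1.037000
  k2 = f(1.320000, 0.781840) = 1.605518
  y ← 0.450000 + (0.32/2)·(1.037000 + 1.605518) = 0.872803
y(1.32) ≈ 0.8728

0.8728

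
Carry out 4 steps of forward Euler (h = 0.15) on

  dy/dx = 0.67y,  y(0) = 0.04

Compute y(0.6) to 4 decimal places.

Euler: y_{n+1} = y_n + h·f(x_n, y_n).
x=0.000000, y=0.040000: f=0.026800 → y ← 0.040000 + 0.15·0.026800 = 0.044020
x=0.150000, y=0.044020: f=0.029493 → y ← 0.044020 + 0.15·0.029493 = 0.048444
x=0.300000, y=0.048444: f=0.032457 → y ← 0.048444 + 0.15·0.032457 = 0.053313
x=0.450000, y=0.053313: f=0.035719 → y ← 0.053313 + 0.15·0.035719 = 0.058671
y(0.6) ≈ 0.0587

0.0587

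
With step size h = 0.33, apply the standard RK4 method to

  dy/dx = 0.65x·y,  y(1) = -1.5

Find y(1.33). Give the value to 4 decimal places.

RK4: k1 = f(x_n, y_n); k2 = f(x_n + h/2, y_n + (h/2)·k1); k3 = f(x_n + h/2, y_n + (h/2)·k2); k4 = f(x_n + h, y_n + h·k3); y_{n+1} = y_n + (h/6)·(k1 + 2k2 + 2k3 + k4).
x=1.000000, y=-1.500000:
  k1 = f(1.000000, -1.500000) = -0.975000
  k2 = f(1.165000, -1.660875) = -1.257698
  k3 = f(1.165000, -1.707520) = -1.293020
  k4 = f(1.330000, -1.926696) = -1.665629
  y ← -1.500000 + (0.33/6)·(k1 + 2k2 + 2k3 + k4) = -1.925813
y(1.33) ≈ -1.9258

-1.9258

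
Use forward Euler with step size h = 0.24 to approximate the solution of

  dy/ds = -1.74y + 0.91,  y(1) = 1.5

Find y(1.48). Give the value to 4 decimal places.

0.8544

Euler: y_{n+1} = y_n + h·f(s_n, y_n).
s=1.000000, y=1.500000: f=-1.700000 → y ← 1.500000 + 0.24·(-1.700000) = 1.092000
s=1.240000, y=1.092000: f=-0.990080 → y ← 1.092000 + 0.24·(-0.990080) = 0.854381
y(1.48) ≈ 0.8544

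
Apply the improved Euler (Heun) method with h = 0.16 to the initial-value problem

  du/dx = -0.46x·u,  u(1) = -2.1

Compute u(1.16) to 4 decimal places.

Heun: k1 = f(x_n, u_n); k2 = f(x_n + h, u_n + h·k1); u_{n+1} = u_n + (h/2)·(k1 + k2).
x=1.000000, u=-2.100000:
  k1 = f(1.000000, -2.100000) = 0.966000
  k2 = f(1.160000, -1.945440) = 1.038087
  u ← -2.100000 + (0.16/2)·(0.966000 + 1.038087) = -1.939673
u(1.16) ≈ -1.9397

-1.9397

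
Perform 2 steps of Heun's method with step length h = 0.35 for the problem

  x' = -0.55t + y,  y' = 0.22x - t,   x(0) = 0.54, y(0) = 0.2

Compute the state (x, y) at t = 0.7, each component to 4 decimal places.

Heun on (x,y): k1 = f(t_n, state_n); k2 = f(t_n + h, state_n + h·k1); state_{n+1} = state_n + (h/2)·(k1 + k2).
0.000000: (0.540000, 0.200000)
  k1 = (0.200000, 0.118800)
  predictor → (0.610000, 0.241580)
  k2 = (0.049080, -0.215800)
  → (0.583589, 0.183025)
0.350000: (0.583589, 0.183025)
  k1 = (-0.009475, -0.221610)
  predictor → (0.580273, 0.105461)
  k2 = (-0.279539, -0.572340)
  → (0.533012, 0.044084)
(x(0.7), y(0.7)) ≈ (0.5330, 0.0441)

0.5330, 0.0441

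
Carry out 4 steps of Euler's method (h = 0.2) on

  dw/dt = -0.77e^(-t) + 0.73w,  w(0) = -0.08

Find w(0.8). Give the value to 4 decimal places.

-0.7382

Euler: w_{n+1} = w_n + h·f(t_n, w_n).
t=0.000000, w=-0.080000: f=-0.828400 → w ← -0.080000 + 0.2·(-0.828400) = -0.245680
t=0.200000, w=-0.245680: f=-0.809769 → w ← -0.245680 + 0.2·(-0.809769) = -0.407634
t=0.400000, w=-0.407634: f=-0.813719 → w ← -0.407634 + 0.2·(-0.813719) = -0.570378
t=0.600000, w=-0.570378: f=-0.838961 → w ← -0.570378 + 0.2·(-0.838961) = -0.738170
w(0.8) ≈ -0.7382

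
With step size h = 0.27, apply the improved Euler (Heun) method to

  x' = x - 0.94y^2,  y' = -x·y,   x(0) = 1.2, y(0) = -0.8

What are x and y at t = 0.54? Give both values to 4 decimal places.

Heun on (x,y): k1 = f(t_n, state_n); k2 = f(t_n + h, state_n + h·k1); state_{n+1} = state_n + (h/2)·(k1 + k2).
0.000000: (1.200000, -0.800000)
  k1 = (0.598400, 0.960000)
  predictor → (1.361568, -0.540800)
  k2 = (1.086651, 0.736336)
  → (1.427482, -0.570995)
0.270000: (1.427482, -0.570995)
  k1 = (1.121009, 0.815085)
  predictor → (1.730154, -0.350922)
  k2 = (1.614397, 0.607149)
  → (1.796762, -0.378993)
(x(0.54), y(0.54)) ≈ (1.7968, -0.3790)

1.7968, -0.3790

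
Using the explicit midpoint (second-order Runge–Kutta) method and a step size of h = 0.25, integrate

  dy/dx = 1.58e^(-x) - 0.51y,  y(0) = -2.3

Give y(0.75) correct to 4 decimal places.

Midpoint: k1 = f(x_n, y_n); k2 = f(x_n + h/2, y_n + (h/2)·k1); y_{n+1} = y_n + h·k2.
x=0.000000, y=-2.300000:
  k1 = f(0.000000, -2.300000) = 2.753000
  k2 = f(0.125000, -1.955875) = 2.391841
  y ← -2.300000 + 0.25·2.391841 = -1.702040
x=0.250000, y=-1.702040:
  k1 = f(0.250000, -1.702040) = 2.098545
  k2 = f(0.375000, -1.439721) = 1.820175
  y ← -1.702040 + 0.25·1.820175 = -1.246996
x=0.500000, y=-1.246996:
  k1 = f(0.500000, -1.246996) = 1.594286
  k2 = f(0.625000, -1.047710) = 1.380045
  y ← -1.246996 + 0.25·1.380045 = -0.901985
y(0.75) ≈ -0.9020

-0.9020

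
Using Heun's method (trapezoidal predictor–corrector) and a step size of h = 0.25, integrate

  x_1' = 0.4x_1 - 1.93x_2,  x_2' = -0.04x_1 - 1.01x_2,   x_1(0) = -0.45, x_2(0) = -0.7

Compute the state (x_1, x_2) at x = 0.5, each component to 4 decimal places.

0.0357, -0.4229

Heun on (x_1,x_2): k1 = f(x_n, state_n); k2 = f(x_n + h, state_n + h·k1); state_{n+1} = state_n + (h/2)·(k1 + k2).
0.000000: (-0.450000, -0.700000)
  k1 = (1.171000, 0.725000)
  predictor → (-0.157250, -0.518750)
  k2 = (0.938287, 0.530227)
  → (-0.186339, -0.543097)
0.250000: (-0.186339, -0.543097)
  k1 = (0.973641, 0.555981)
  predictor → (0.057071, -0.404101)
  k2 = (0.802744, 0.405859)
  → (0.035709, -0.422866)
(x_1(0.5), x_2(0.5)) ≈ (0.0357, -0.4229)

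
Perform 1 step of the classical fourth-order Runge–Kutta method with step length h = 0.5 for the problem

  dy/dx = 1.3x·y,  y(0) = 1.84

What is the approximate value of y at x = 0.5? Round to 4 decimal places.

2.1646

RK4: k1 = f(x_n, y_n); k2 = f(x_n + h/2, y_n + (h/2)·k1); k3 = f(x_n + h/2, y_n + (h/2)·k2); k4 = f(x_n + h, y_n + h·k3); y_{n+1} = y_n + (h/6)·(k1 + 2k2 + 2k3 + k4).
x=0.000000, y=1.840000:
  k1 = f(0.000000, 1.840000) = 0.000000
  k2 = f(0.250000, 1.840000) = 0.598000
  k3 = f(0.250000, 1.989500) = 0.646587
  k4 = f(0.500000, 2.163294) = 1.406141
  y ← 1.840000 + (0.5/6)·(k1 + 2k2 + 2k3 + k4) = 2.164610
y(0.5) ≈ 2.1646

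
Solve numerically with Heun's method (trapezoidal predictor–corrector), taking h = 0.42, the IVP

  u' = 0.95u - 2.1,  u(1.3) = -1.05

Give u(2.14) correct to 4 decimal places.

-4.9178

Heun: k1 = f(x_n, u_n); k2 = f(x_n + h, u_n + h·k1); u_{n+1} = u_n + (h/2)·(k1 + k2).
x=1.300000, u=-1.050000:
  k1 = f(1.300000, -1.050000) = -3.097500
  k2 = f(1.720000, -2.350950) = -4.333403
  u ← -1.050000 + (0.42/2)·(-3.097500 + (-4.333403)) = -2.610490
x=1.720000, u=-2.610490:
  k1 = f(1.720000, -2.610490) = -4.579965
  k2 = f(2.140000, -4.534075) = -6.407371
  u ← -2.610490 + (0.42/2)·(-4.579965 + (-6.407371)) = -4.917830
u(2.14) ≈ -4.9178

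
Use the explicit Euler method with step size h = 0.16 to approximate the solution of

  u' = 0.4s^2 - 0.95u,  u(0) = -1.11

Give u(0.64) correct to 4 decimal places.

Euler: u_{n+1} = u_n + h·f(s_n, u_n).
s=0.000000, u=-1.110000: f=1.054500 → u ← -1.110000 + 0.16·1.054500 = -0.941280
s=0.160000, u=-0.941280: f=0.904456 → u ← -0.941280 + 0.16·0.904456 = -0.796567
s=0.320000, u=-0.796567: f=0.797699 → u ← -0.796567 + 0.16·0.797699 = -0.668935
s=0.480000, u=-0.668935: f=0.727648 → u ← -0.668935 + 0.16·0.727648 = -0.552511
u(0.64) ≈ -0.5525

-0.5525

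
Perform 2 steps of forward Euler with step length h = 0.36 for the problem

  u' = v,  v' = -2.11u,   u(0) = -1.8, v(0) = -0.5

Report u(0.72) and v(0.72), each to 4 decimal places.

-1.6678, 2.3713

Euler on (u,v): u_{n+1} = u_n + h·u', v_{n+1} = v_n + h·v'.
0.000000: (-1.800000, -0.500000); f=(-0.500000, 3.798000) → (-1.980000, 0.867280)
0.360000: (-1.980000, 0.867280); f=(0.867280, 4.177800) → (-1.667779, 2.371288)
(u(0.72), v(0.72)) ≈ (-1.6678, 2.3713)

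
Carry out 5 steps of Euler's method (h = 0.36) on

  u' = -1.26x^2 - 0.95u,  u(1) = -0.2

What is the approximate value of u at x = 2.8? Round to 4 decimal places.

Euler: u_{n+1} = u_n + h·f(x_n, u_n).
x=1.000000, u=-0.200000: f=-1.070000 → u ← -0.200000 + 0.36·(-1.070000) = -0.585200
x=1.360000, u=-0.585200: f=-1.774556 → u ← -0.585200 + 0.36·(-1.774556) = -1.224040
x=1.720000, u=-1.224040: f=-2.564746 → u ← -1.224040 + 0.36·(-2.564746) = -2.147349
x=2.080000, u=-2.147349: f=-3.411283 → u ← -2.147349 + 0.36·(-3.411283) = -3.375410
x=2.440000, u=-3.375410: f=-4.294896 → u ← -3.375410 + 0.36·(-4.294896) = -4.921573
u(2.8) ≈ -4.9216

-4.9216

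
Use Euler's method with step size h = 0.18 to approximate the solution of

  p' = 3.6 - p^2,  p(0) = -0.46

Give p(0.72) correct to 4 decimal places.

Euler: p_{n+1} = p_n + h·f(x_n, p_n).
x=0.000000, p=-0.460000: f=3.388400 → p ← -0.460000 + 0.18·3.388400 = 0.149912
x=0.180000, p=0.149912: f=3.577526 → p ← 0.149912 + 0.18·3.577526 = 0.793867
x=0.360000, p=0.793867: f=2.969776 → p ← 0.793867 + 0.18·2.969776 = 1.328426
x=0.540000, p=1.328426: f=1.835283 → p ← 1.328426 + 0.18·1.835283 = 1.658777
p(0.72) ≈ 1.6588

1.6588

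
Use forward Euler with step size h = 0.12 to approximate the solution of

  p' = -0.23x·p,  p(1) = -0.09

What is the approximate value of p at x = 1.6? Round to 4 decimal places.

-0.0756

Euler: p_{n+1} = p_n + h·f(x_n, p_n).
x=1.000000, p=-0.090000: f=0.020700 → p ← -0.090000 + 0.12·0.020700 = -0.087516
x=1.120000, p=-0.087516: f=0.022544 → p ← -0.087516 + 0.12·0.022544 = -0.084811
x=1.240000, p=-0.084811: f=0.024188 → p ← -0.084811 + 0.12·0.024188 = -0.081908
x=1.360000, p=-0.081908: f=0.025621 → p ← -0.081908 + 0.12·0.025621 = -0.078834
x=1.480000, p=-0.078834: f=0.026835 → p ← -0.078834 + 0.12·0.026835 = -0.075613
p(1.6) ≈ -0.0756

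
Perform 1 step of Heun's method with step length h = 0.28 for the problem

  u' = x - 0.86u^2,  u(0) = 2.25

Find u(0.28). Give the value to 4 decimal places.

1.5517

Heun: k1 = f(x_n, u_n); k2 = f(x_n + h, u_n + h·k1); u_{n+1} = u_n + (h/2)·(k1 + k2).
x=0.000000, u=2.250000:
  k1 = f(0.000000, 2.250000) = -4.353750
  k2 = f(0.280000, 1.030950) = -0.634058
  u ← 2.250000 + (0.28/2)·(-4.353750 + (-0.634058)) = 1.551707
u(0.28) ≈ 1.5517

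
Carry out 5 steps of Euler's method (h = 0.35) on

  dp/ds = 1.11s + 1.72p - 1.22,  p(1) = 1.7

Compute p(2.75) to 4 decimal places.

19.7810

Euler: p_{n+1} = p_n + h·f(s_n, p_n).
s=1.000000, p=1.700000: f=2.814000 → p ← 1.700000 + 0.35·2.814000 = 2.684900
s=1.350000, p=2.684900: f=4.896528 → p ← 2.684900 + 0.35·4.896528 = 4.398685
s=1.700000, p=4.398685: f=8.232738 → p ← 4.398685 + 0.35·8.232738 = 7.280143
s=2.050000, p=7.280143: f=13.577346 → p ← 7.280143 + 0.35·13.577346 = 12.032214
s=2.400000, p=12.032214: f=22.139408 → p ← 12.032214 + 0.35·22.139408 = 19.781007
p(2.75) ≈ 19.7810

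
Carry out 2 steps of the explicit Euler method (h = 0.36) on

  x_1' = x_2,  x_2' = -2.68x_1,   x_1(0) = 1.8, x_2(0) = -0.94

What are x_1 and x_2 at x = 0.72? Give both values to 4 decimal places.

Euler on (x_1,x_2): x_1_{n+1} = x_1_n + h·x_1', x_2_{n+1} = x_2_n + h·x_2'.
0.000000: (1.800000, -0.940000); f=(-0.940000, -4.824000) → (1.461600, -2.676640)
0.360000: (1.461600, -2.676640); f=(-2.676640, -3.917088) → (0.498010, -4.086792)
(x_1(0.72), x_2(0.72)) ≈ (0.4980, -4.0868)

0.4980, -4.0868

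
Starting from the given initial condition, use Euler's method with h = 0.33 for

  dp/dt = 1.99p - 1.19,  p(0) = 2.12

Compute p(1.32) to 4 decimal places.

Euler: p_{n+1} = p_n + h·f(t_n, p_n).
t=0.000000, p=2.120000: f=3.028800 → p ← 2.120000 + 0.33·3.028800 = 3.119504
t=0.330000, p=3.119504: f=5.017813 → p ← 3.119504 + 0.33·5.017813 = 4.775382
t=0.660000, p=4.775382: f=8.313011 → p ← 4.775382 + 0.33·8.313011 = 7.518676
t=0.990000, p=7.518676: f=13.772165 → p ← 7.518676 + 0.33·13.772165 = 12.063490
p(1.32) ≈ 12.0635

12.0635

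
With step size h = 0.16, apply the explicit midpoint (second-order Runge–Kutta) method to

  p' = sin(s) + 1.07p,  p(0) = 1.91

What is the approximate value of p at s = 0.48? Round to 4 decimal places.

Midpoint: k1 = f(s_n, p_n); k2 = f(s_n + h/2, p_n + (h/2)·k1); p_{n+1} = p_n + h·k2.
s=0.000000, p=1.910000:
  k1 = f(0.000000, 1.910000) = 2.043700
  k2 = f(0.080000, 2.073496) = 2.298555
  p ← 1.910000 + 0.16·2.298555 = 2.277769
s=0.160000, p=2.277769:
  k1 = f(0.160000, 2.277769) = 2.596531
  k2 = f(0.240000, 2.485491) = 2.897178
  p ← 2.277769 + 0.16·2.897178 = 2.741317
s=0.320000, p=2.741317:
  k1 = f(0.320000, 2.741317) = 3.247776
  k2 = f(0.400000, 3.001139) = 3.600638
  p ← 2.741317 + 0.16·3.600638 = 3.317419
p(0.48) ≈ 3.3174

3.3174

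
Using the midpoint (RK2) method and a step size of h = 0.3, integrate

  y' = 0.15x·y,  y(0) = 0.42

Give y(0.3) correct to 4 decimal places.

0.4228

Midpoint: k1 = f(x_n, y_n); k2 = f(x_n + h/2, y_n + (h/2)·k1); y_{n+1} = y_n + h·k2.
x=0.000000, y=0.420000:
  k1 = f(0.000000, 0.420000) = 0.000000
  k2 = f(0.150000, 0.420000) = 0.009450
  y ← 0.420000 + 0.3·0.009450 = 0.422835
y(0.3) ≈ 0.4228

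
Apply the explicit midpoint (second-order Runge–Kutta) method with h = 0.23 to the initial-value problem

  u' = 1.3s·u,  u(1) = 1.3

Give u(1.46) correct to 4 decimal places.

2.6543

Midpoint: k1 = f(s_n, u_n); k2 = f(s_n + h/2, u_n + (h/2)·k1); u_{n+1} = u_n + h·k2.
s=1.000000, u=1.300000:
  k1 = f(1.000000, 1.300000) = 1.690000
  k2 = f(1.115000, 1.494350) = 2.166060
  u ← 1.300000 + 0.23·2.166060 = 1.798194
s=1.230000, u=1.798194:
  k1 = f(1.230000, 1.798194) = 2.875312
  k2 = f(1.345000, 2.128855) = 3.722303
  u ← 1.798194 + 0.23·3.722303 = 2.654323
u(1.46) ≈ 2.6543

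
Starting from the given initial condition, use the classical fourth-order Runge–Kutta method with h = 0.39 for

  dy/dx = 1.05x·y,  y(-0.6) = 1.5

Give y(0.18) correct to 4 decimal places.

RK4: k1 = f(x_n, y_n); k2 = f(x_n + h/2, y_n + (h/2)·k1); k3 = f(x_n + h/2, y_n + (h/2)·k2); k4 = f(x_n + h, y_n + h·k3); y_{n+1} = y_n + (h/6)·(k1 + 2k2 + 2k3 + k4).
x=-0.600000, y=1.500000:
  k1 = f(-0.600000, 1.500000) = -0.945000
  k2 = f(-0.405000, 1.315725) = -0.559512
  k3 = f(-0.405000, 1.390895) = -0.591478
  k4 = f(-0.210000, 1.269324) = -0.279886
  y ← 1.500000 + (0.39/6)·(k1 + 2k2 + 2k3 + k4) = 1.270754
x=-0.210000, y=1.270754:
  k1 = f(-0.210000, 1.270754) = -0.280201
  k2 = f(-0.015000, 1.216114) = -0.019154
  k3 = f(-0.015000, 1.267019) = -0.019956
  k4 = f(0.180000, 1.262971) = 0.238702
  y ← 1.270754 + (0.39/6)·(k1 + 2k2 + 2k3 + k4) = 1.262972
y(0.18) ≈ 1.2630

1.2630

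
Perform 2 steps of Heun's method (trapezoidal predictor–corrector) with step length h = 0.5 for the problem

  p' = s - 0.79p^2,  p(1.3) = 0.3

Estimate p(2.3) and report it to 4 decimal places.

Heun: k1 = f(s_n, p_n); k2 = f(s_n + h, p_n + h·k1); p_{n+1} = p_n + (h/2)·(k1 + k2).
s=1.300000, p=0.300000:
  k1 = f(1.300000, 0.300000) = 1.228900
  k2 = f(1.800000, 0.914450) = 1.139387
  p ← 0.300000 + (0.5/2)·(1.228900 + 1.139387) = 0.892072
s=1.800000, p=0.892072:
  k1 = f(1.800000, 0.892072) = 1.171324
  k2 = f(2.300000, 1.477734) = 0.574879
  p ← 0.892072 + (0.5/2)·(1.171324 + 0.574879) = 1.328623
p(2.3) ≈ 1.3286

1.3286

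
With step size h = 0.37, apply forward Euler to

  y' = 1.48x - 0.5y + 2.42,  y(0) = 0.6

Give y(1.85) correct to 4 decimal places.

Euler: y_{n+1} = y_n + h·f(x_n, y_n).
x=0.000000, y=0.600000: f=2.120000 → y ← 0.600000 + 0.37·2.120000 = 1.384400
x=0.370000, y=1.384400: f=2.275400 → y ← 1.384400 + 0.37·2.275400 = 2.226298
x=0.740000, y=2.226298: f=2.402051 → y ← 2.226298 + 0.37·2.402051 = 3.115057
x=1.110000, y=3.115057: f=2.505272 → y ← 3.115057 + 0.37·2.505272 = 4.042007
x=1.480000, y=4.042007: f=2.589396 → y ← 4.042007 + 0.37·2.589396 = 5.000084
y(1.85) ≈ 5.0001

5.0001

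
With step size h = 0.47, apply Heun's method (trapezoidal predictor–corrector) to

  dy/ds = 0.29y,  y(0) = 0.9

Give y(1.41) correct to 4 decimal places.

1.3531

Heun: k1 = f(s_n, y_n); k2 = f(s_n + h, y_n + h·k1); y_{n+1} = y_n + (h/2)·(k1 + k2).
s=0.000000, y=0.900000:
  k1 = f(0.000000, 0.900000) = 0.261000
  k2 = f(0.470000, 1.022670) = 0.296574
  y ← 0.900000 + (0.47/2)·(0.261000 + 0.296574) = 1.031030
s=0.470000, y=1.031030:
  k1 = f(0.470000, 1.031030) = 0.298999
  k2 = f(0.940000, 1.171559) = 0.339752
  y ← 1.031030 + (0.47/2)·(0.298999 + 0.339752) = 1.181136
s=0.940000, y=1.181136:
  k1 = f(0.940000, 1.181136) = 0.342530
  k2 = f(1.410000, 1.342125) = 0.389216
  y ← 1.181136 + (0.47/2)·(0.342530 + 0.389216) = 1.353097
y(1.41) ≈ 1.3531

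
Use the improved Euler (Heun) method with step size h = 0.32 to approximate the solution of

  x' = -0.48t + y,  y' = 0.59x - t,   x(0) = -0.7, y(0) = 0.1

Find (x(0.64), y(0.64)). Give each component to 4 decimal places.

-0.8511, -0.3758

Heun on (x,y): k1 = f(t_n, state_n); k2 = f(t_n + h, state_n + h·k1); state_{n+1} = state_n + (h/2)·(k1 + k2).
0.000000: (-0.700000, 0.100000)
  k1 = (0.100000, -0.413000)
  predictor → (-0.668000, -0.032160)
  k2 = (-0.185760, -0.714120)
  → (-0.713722, -0.080339)
0.320000: (-0.713722, -0.080339)
  k1 = (-0.233939, -0.741096)
  predictor → (-0.788582, -0.317490)
  k2 = (-0.624690, -1.105263)
  → (-0.851102, -0.375757)
(x(0.64), y(0.64)) ≈ (-0.8511, -0.3758)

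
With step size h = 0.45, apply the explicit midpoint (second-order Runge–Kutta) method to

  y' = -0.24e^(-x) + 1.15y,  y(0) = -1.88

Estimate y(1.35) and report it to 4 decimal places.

-8.9448

Midpoint: k1 = f(x_n, y_n); k2 = f(x_n + h/2, y_n + (h/2)·k1); y_{n+1} = y_n + h·k2.
x=0.000000, y=-1.880000:
  k1 = f(0.000000, -1.880000) = -2.402000
  k2 = f(0.225000, -2.420450) = -2.975161
  y ← -1.880000 + 0.45·(-2.975161) = -3.218823
x=0.450000, y=-3.218823:
  k1 = f(0.450000, -3.218823) = -3.854677
  k2 = f(0.675000, -4.086125) = -4.821241
  y ← -3.218823 + 0.45·(-4.821241) = -5.388381
x=0.900000, y=-5.388381:
  k1 = f(0.900000, -5.388381) = -6.294215
  k2 = f(1.125000, -6.804580) = -7.903183
  y ← -5.388381 + 0.45·(-7.903183) = -8.944814
y(1.35) ≈ -8.9448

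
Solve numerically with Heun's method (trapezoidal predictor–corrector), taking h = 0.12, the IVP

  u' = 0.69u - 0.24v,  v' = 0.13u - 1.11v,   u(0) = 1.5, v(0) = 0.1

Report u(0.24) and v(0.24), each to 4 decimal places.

1.7630, 0.1213

Heun on (u,v): k1 = f(t_n, state_n); k2 = f(t_n + h, state_n + h·k1); state_{n+1} = state_n + (h/2)·(k1 + k2).
0.000000: (1.500000, 0.100000)
  k1 = (1.011000, 0.084000)
  predictor → (1.621320, 0.110080)
  k2 = (1.092292, 0.088583)
  → (1.626197, 0.110355)
0.120000: (1.626197, 0.110355)
  k1 = (1.095591, 0.088912)
  predictor → (1.757668, 0.121024)
  k2 = (1.183745, 0.094160)
  → (1.762958, 0.121339)
(u(0.24), v(0.24)) ≈ (1.7630, 0.1213)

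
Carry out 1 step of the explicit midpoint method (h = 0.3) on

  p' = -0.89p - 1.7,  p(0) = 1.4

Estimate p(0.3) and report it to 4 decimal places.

0.6342

Midpoint: k1 = f(x_n, p_n); k2 = f(x_n + h/2, p_n + (h/2)·k1); p_{n+1} = p_n + h·k2.
x=0.000000, p=1.400000:
  k1 = f(0.000000, 1.400000) = -2.946000
  k2 = f(0.150000, 0.958100) = -2.552709
  p ← 1.400000 + 0.3·(-2.552709) = 0.634187
p(0.3) ≈ 0.6342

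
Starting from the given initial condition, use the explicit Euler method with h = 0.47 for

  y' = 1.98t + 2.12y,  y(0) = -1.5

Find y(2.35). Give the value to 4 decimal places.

-36.2338

Euler: y_{n+1} = y_n + h·f(t_n, y_n).
t=0.000000, y=-1.500000: f=-3.180000 → y ← -1.500000 + 0.47·(-3.180000) = -2.994600
t=0.470000, y=-2.994600: f=-5.417952 → y ← -2.994600 + 0.47·(-5.417952) = -5.541037
t=0.940000, y=-5.541037: f=-9.885799 → y ← -5.541037 + 0.47·(-9.885799) = -10.187363
t=1.410000, y=-10.187363: f=-18.805410 → y ← -10.187363 + 0.47·(-18.805410) = -19.025906
t=1.880000, y=-19.025906: f=-36.612520 → y ← -19.025906 + 0.47·(-36.612520) = -36.233790
y(2.35) ≈ -36.2338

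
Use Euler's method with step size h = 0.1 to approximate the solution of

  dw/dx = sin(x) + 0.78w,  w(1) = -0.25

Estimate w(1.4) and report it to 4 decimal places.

Euler: w_{n+1} = w_n + h·f(x_n, w_n).
x=1.000000, w=-0.250000: f=0.646471 → w ← -0.250000 + 0.1·0.646471 = -0.185353
x=1.100000, w=-0.185353: f=0.746632 → w ← -0.185353 + 0.1·0.746632 = -0.110690
x=1.200000, w=-0.110690: f=0.845701 → w ← -0.110690 + 0.1·0.845701 = -0.026120
x=1.300000, w=-0.026120: f=0.943185 → w ← -0.026120 + 0.1·0.943185 = 0.068199
w(1.4) ≈ 0.0682

0.0682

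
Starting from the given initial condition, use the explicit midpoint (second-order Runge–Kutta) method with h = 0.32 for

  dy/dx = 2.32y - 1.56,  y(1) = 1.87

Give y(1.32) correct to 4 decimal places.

3.0891

Midpoint: k1 = f(x_n, y_n); k2 = f(x_n + h/2, y_n + (h/2)·k1); y_{n+1} = y_n + h·k2.
x=1.000000, y=1.870000:
  k1 = f(1.000000, 1.870000) = 2.778400
  k2 = f(1.160000, 2.314544) = 3.809742
  y ← 1.870000 + 0.32·3.809742 = 3.089117
y(1.32) ≈ 3.0891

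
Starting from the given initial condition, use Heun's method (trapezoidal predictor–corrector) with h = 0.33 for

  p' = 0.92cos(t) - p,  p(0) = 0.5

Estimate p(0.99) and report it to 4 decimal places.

Heun: k1 = f(t_n, p_n); k2 = f(t_n + h, p_n + h·k1); p_{n+1} = p_n + (h/2)·(k1 + k2).
t=0.000000, p=0.500000:
  k1 = f(0.000000, 0.500000) = 0.420000
  k2 = f(0.330000, 0.638600) = 0.231759
  p ← 0.500000 + (0.33/2)·(0.420000 + 0.231759) = 0.607540
t=0.330000, p=0.607540:
  k1 = f(0.330000, 0.607540) = 0.262819
  k2 = f(0.660000, 0.694270) = 0.032522
  p ← 0.607540 + (0.33/2)·(0.262819 + 0.032522) = 0.656272
t=0.660000, p=0.656272:
  k1 = f(0.660000, 0.656272) = 0.070521
  k2 = f(0.990000, 0.679544) = -0.174749
  p ← 0.656272 + (0.33/2)·(0.070521 + (-0.174749)) = 0.639074
p(0.99) ≈ 0.6391

0.6391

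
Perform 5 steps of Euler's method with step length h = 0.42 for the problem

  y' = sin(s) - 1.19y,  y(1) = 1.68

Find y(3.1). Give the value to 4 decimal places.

0.5772

Euler: y_{n+1} = y_n + h·f(s_n, y_n).
s=1.000000, y=1.680000: f=-1.157729 → y ← 1.680000 + 0.42·(-1.157729) = 1.193754
s=1.420000, y=1.193754: f=-0.431915 → y ← 1.193754 + 0.42·(-0.431915) = 1.012349
s=1.840000, y=1.012349: f=-0.240713 → y ← 1.012349 + 0.42·(-0.240713) = 0.911250
s=2.260000, y=0.911250: f=-0.312635 → y ← 0.911250 + 0.42·(-0.312635) = 0.779943
s=2.680000, y=0.779943: f=-0.482758 → y ← 0.779943 + 0.42·(-0.482758) = 0.577185
y(3.1) ≈ 0.5772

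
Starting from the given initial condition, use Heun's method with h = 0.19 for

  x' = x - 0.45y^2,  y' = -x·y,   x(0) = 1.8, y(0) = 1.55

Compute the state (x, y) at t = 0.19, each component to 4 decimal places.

2.0078, 1.0973

Heun on (x,y): k1 = f(t_n, state_n); k2 = f(t_n + h, state_n + h·k1); state_{n+1} = state_n + (h/2)·(k1 + k2).
0.000000: (1.800000, 1.550000)
  k1 = (0.718875, -2.790000)
  predictor → (1.936586, 1.019900)
  k2 = (1.468498, -1.975124)
  → (2.007800, 1.097313)
(x(0.19), y(0.19)) ≈ (2.0078, 1.0973)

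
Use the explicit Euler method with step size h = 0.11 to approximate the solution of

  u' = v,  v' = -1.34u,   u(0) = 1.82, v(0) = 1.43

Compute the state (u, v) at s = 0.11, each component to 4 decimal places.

Euler on (u,v): u_{n+1} = u_n + h·u', v_{n+1} = v_n + h·v'.
0.000000: (1.820000, 1.430000); f=(1.430000, -2.438800) → (1.977300, 1.161732)
(u(0.11), v(0.11)) ≈ (1.9773, 1.1617)

1.9773, 1.1617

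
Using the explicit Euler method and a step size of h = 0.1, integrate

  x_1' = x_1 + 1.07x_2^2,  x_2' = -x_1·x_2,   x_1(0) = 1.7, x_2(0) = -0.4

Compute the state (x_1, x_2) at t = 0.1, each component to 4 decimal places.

1.8871, -0.3320

Euler on (x_1,x_2): x_1_{n+1} = x_1_n + h·x_1', x_2_{n+1} = x_2_n + h·x_2'.
0.000000: (1.700000, -0.400000); f=(1.871200, 0.680000) → (1.887120, -0.332000)
(x_1(0.1), x_2(0.1)) ≈ (1.8871, -0.3320)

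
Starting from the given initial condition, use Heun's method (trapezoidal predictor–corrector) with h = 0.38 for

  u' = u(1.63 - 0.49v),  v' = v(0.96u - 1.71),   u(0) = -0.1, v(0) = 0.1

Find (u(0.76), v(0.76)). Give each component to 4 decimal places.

-0.3226, 0.0292

Heun on (u,v): k1 = f(t_n, state_n); k2 = f(t_n + h, state_n + h·k1); state_{n+1} = state_n + (h/2)·(k1 + k2).
0.000000: (-0.100000, 0.100000)
  k1 = (-0.158100, -0.180600)
  predictor → (-0.160078, 0.031372)
  k2 = (-0.258466, -0.058467)
  → (-0.179148, 0.054577)
0.380000: (-0.179148, 0.054577)
  k1 = (-0.287220, -0.102713)
  predictor → (-0.288291, 0.015546)
  k2 = (-0.467718, -0.030886)
  → (-0.322586, 0.029193)
(u(0.76), v(0.76)) ≈ (-0.3226, 0.0292)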